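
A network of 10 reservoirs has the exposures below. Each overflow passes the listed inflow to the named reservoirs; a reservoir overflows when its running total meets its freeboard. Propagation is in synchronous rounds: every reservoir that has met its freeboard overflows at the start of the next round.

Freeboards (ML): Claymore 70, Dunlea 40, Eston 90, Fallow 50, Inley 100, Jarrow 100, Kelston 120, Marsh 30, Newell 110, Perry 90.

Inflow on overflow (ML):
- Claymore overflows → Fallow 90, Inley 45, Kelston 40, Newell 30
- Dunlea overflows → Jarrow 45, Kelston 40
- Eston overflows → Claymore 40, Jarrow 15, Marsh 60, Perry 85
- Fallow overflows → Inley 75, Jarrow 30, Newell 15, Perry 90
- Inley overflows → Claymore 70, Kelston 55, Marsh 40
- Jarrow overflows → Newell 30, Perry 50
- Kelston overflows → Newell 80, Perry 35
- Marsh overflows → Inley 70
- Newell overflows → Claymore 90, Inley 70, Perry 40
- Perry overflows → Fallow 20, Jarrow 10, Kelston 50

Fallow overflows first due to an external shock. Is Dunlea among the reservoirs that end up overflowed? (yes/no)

no

Round 1 — Fallow overflows (initial).
  Inley: +75 → 75 < 100
  Jarrow: +30 → 30 < 100
  Newell: +15 → 15 < 110
  Perry: +90 → 90 ≥ 90
Round 2 — Perry overflows.
  Jarrow: +10 → 40 < 100
  Kelston: +50 → 50 < 120
No further overflows.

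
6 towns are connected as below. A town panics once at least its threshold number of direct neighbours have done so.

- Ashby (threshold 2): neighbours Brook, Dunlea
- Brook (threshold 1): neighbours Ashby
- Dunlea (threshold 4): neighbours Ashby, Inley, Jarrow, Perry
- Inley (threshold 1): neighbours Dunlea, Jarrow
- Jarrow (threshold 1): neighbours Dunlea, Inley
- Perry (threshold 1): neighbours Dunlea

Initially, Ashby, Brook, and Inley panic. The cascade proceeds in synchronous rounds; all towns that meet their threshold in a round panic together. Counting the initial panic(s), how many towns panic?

Round 1 — Ashby, Brook, Inley panic (initial).
Round 2 — checking thresholds:
  Dunlea: 2 of 4 neighbours < 4, holds.
  Jarrow: 1 of 2 neighbours ≥ 1, panics.
Round 3 — no new panics; cascade stops.

4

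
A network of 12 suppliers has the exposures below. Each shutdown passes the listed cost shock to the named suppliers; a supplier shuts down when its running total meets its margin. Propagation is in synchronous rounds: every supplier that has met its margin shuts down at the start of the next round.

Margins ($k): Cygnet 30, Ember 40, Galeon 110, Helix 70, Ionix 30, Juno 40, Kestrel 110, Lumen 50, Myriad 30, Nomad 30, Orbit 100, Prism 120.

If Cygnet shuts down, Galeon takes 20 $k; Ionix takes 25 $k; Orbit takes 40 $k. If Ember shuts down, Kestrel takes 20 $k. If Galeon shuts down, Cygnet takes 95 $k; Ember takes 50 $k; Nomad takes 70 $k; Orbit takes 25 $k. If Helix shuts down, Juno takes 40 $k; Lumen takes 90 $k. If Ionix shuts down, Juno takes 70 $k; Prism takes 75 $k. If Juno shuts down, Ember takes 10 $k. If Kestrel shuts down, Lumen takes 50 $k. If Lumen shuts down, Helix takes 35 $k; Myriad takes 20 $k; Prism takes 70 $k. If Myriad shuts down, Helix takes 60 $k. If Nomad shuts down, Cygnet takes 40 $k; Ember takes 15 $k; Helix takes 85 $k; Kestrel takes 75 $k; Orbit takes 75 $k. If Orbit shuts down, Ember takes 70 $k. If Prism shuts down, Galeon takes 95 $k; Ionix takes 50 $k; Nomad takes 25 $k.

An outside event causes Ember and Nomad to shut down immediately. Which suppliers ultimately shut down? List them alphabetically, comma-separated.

Cygnet, Ember, Helix, Juno, Lumen, Nomad, Orbit

Round 1 — Ember, Nomad shut down (initial).
  Cygnet: +40 → 40 ≥ 30
  Helix: +85 → 85 ≥ 70
  Kestrel: +20+75 → 95 < 110
  Orbit: +75 → 75 < 100
Round 2 — Cygnet, Helix shut down.
  Galeon: +20 → 20 < 110
  Ionix: +25 → 25 < 30
  Juno: +40 → 40 ≥ 40
  Lumen: +90 → 90 ≥ 50
  Orbit: +40 → 115 ≥ 100
Round 3 — Juno, Lumen, Orbit shut down.
  Myriad: +20 → 20 < 30
  Prism: +70 → 70 < 120
No further shutdowns.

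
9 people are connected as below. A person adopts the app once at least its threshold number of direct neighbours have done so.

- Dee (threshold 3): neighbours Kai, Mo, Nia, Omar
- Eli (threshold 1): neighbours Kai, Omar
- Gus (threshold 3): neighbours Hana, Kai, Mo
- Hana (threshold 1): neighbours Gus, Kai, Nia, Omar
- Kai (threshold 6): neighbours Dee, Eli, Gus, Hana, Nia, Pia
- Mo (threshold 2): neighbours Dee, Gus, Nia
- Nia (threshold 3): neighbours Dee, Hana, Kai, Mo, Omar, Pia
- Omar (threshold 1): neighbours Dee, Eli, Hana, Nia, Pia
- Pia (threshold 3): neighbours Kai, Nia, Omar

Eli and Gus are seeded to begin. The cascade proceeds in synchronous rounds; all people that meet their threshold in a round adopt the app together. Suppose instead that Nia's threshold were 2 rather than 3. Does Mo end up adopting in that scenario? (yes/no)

With Nia's threshold at 2:
Round 1 — Eli, Gus adopt the app (initial).
Round 2 — checking thresholds:
  Hana: 1 of 4 neighbours ≥ 1, adopts the app.
  Kai: 2 of 6 neighbours < 6, not yet.
  Mo: 1 of 3 neighbours < 2, not yet.
  Omar: 1 of 5 neighbours ≥ 1, adopts the app.
Round 3 — checking thresholds:
  Dee: 1 of 4 neighbours < 3, not yet.
  Kai: 3 of 6 neighbours < 6, not yet.
  Mo: 1 of 3 neighbours < 2, not yet.
  Nia: 2 of 6 neighbours ≥ 2, adopts the app.
  Pia: 1 of 3 neighbours < 3, not yet.
Round 4 — checking thresholds:
  Dee: 2 of 4 neighbours < 3, not yet.
  Kai: 4 of 6 neighbours < 6, not yet.
  Mo: 2 of 3 neighbours ≥ 2, adopts the app.
  Pia: 2 of 3 neighbours < 3, not yet.
Round 5 — checking thresholds:
  Dee: 3 of 4 neighbours ≥ 3, adopts the app.
  Kai: 4 of 6 neighbours < 6, not yet.
  Pia: 2 of 3 neighbours < 3, not yet.
Round 6 — no new adoptions; cascade stops.

yes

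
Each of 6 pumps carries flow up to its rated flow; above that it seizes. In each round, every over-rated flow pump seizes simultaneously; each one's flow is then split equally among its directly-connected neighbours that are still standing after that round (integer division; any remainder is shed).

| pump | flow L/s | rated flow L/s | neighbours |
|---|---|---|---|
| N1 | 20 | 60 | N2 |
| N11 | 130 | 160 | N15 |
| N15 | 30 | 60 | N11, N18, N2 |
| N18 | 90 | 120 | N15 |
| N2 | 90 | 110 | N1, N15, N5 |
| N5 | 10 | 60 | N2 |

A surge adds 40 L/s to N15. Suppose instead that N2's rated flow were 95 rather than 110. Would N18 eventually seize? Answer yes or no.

no

With N2's rated flow at 95:
Round 1 — N15 at 70 > 60. N15 seizes.
  N15 sheds 70 L/s to N11, N18, N2: 23 each (1 lost).
    N11: 130+23 = 153 ≤ 160
    N18: 90+23 = 113 ≤ 120
    N2: 90+23 = 113 > 95
Round 2 — N2 seizes.
  N2 sheds 113 L/s to N1, N5: 56 each (1 lost).
    N1: 20+56 = 76 > 60
    N5: 10+56 = 66 > 60
Round 3 — N1, N5 seize.
  N1 sheds 76 L/s: no online neighbours, lost.
  N5 sheds 66 L/s: no online neighbours, lost.
No further seizures.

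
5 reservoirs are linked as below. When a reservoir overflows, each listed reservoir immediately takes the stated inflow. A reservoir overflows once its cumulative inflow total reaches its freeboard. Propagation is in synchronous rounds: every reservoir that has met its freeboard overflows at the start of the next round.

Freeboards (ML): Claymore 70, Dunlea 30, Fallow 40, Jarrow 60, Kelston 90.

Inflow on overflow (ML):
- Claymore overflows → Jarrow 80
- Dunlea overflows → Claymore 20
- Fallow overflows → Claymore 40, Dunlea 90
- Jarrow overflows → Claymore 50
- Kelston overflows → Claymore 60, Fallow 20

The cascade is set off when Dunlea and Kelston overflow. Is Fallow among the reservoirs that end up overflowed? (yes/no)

Round 1 — Dunlea, Kelston overflow (initial).
  Claymore: +20+60 → 80 ≥ 70
  Fallow: +20 → 20 < 40
Round 2 — Claymore overflows.
  Jarrow: +80 → 80 ≥ 60
Round 3 — Jarrow overflows.
No further overflows.

no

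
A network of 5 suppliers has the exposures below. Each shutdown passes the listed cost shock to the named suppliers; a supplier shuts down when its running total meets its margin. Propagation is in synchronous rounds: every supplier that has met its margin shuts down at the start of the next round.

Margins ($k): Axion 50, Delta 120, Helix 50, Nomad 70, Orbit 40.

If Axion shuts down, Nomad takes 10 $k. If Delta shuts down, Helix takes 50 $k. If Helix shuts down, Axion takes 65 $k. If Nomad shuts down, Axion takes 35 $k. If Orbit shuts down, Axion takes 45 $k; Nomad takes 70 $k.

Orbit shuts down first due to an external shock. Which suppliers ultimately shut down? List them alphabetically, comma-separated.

Round 1 — Orbit shuts down (initial).
  Axion: +45 → 45 < 50
  Nomad: +70 → 70 ≥ 70
Round 2 — Nomad shuts down.
  Axion: +35 → 80 ≥ 50
Round 3 — Axion shuts down.
No further shutdowns.

Axion, Nomad, Orbit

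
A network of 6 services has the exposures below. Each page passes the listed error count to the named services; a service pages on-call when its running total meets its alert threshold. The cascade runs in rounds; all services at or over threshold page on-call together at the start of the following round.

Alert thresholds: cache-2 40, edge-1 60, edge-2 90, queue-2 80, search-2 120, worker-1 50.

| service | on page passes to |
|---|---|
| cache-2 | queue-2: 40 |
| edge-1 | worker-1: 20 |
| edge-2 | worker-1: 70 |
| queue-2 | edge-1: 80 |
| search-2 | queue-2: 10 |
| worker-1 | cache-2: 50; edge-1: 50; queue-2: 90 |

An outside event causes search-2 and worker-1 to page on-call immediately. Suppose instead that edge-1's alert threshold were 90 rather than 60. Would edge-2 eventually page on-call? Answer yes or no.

With edge-1's alert threshold at 90:
Round 1 — search-2, worker-1 page on-call (initial).
  cache-2: +50 → 50 ≥ 40
  edge-1: +50 → 50 < 90
  queue-2: +10+90 → 100 ≥ 80
Round 2 — cache-2, queue-2 page on-call.
  edge-1: +80 → 130 ≥ 90
Round 3 — edge-1 pages on-call.
No further pages.

no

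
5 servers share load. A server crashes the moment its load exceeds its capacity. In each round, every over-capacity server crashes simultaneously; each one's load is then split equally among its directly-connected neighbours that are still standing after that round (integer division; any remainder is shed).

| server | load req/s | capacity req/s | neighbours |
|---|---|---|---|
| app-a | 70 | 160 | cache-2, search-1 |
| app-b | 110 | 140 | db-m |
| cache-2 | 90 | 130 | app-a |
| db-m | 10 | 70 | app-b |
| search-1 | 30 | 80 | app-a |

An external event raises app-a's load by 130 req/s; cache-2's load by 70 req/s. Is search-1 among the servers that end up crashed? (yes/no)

yes

Round 1 — app-a at 200 > 160; cache-2 at 160 > 130. app-a, cache-2 crash.
  app-a sheds 200 req/s to search-1: 200 each.
    search-1: 30+200 = 230 > 80
  cache-2 sheds 160 req/s: no online neighbours, lost.
Round 2 — search-1 crashes.
  search-1 sheds 230 req/s: no online neighbours, lost.
No further crashes.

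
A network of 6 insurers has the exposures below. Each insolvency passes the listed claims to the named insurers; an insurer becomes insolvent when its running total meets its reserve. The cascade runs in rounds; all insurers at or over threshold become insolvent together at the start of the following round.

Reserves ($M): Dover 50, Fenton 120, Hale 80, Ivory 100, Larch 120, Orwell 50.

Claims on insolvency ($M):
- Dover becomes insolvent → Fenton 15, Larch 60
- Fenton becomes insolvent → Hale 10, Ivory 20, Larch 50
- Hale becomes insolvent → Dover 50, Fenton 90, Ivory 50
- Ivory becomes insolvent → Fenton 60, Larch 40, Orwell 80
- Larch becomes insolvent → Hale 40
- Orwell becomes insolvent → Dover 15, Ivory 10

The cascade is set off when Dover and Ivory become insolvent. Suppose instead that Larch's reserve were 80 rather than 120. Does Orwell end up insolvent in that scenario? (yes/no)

With Larch's reserve at 80:
Round 1 — Dover, Ivory become insolvent (initial).
  Fenton: +15+60 → 75 < 120
  Larch: +60+40 → 100 ≥ 80
  Orwell: +80 → 80 ≥ 50
Round 2 — Larch, Orwell become insolvent.
  Hale: +40 → 40 < 80
No further insolvencies.

yes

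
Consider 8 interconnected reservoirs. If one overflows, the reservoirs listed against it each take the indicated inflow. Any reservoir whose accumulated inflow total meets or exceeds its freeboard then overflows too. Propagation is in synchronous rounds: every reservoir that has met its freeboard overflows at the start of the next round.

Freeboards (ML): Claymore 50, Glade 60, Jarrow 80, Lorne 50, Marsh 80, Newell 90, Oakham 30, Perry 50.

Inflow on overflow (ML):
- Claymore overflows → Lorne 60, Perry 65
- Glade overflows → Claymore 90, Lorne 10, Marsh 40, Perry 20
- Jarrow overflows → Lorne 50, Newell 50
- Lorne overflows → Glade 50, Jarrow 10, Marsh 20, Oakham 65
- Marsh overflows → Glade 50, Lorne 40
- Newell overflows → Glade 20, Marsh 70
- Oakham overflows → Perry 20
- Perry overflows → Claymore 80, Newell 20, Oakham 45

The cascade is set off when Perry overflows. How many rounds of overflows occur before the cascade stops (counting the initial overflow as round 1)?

Round 1 — Perry overflows (initial).
  Claymore: +80 → 80 ≥ 50
  Newell: +20 → 20 < 90
  Oakham: +45 → 45 ≥ 30
Round 2 — Claymore, Oakham overflow.
  Lorne: +60 → 60 ≥ 50
Round 3 — Lorne overflows.
  Glade: +50 → 50 < 60
  Jarrow: +10 → 10 < 80
  Marsh: +20 → 20 < 80
No further overflows.

3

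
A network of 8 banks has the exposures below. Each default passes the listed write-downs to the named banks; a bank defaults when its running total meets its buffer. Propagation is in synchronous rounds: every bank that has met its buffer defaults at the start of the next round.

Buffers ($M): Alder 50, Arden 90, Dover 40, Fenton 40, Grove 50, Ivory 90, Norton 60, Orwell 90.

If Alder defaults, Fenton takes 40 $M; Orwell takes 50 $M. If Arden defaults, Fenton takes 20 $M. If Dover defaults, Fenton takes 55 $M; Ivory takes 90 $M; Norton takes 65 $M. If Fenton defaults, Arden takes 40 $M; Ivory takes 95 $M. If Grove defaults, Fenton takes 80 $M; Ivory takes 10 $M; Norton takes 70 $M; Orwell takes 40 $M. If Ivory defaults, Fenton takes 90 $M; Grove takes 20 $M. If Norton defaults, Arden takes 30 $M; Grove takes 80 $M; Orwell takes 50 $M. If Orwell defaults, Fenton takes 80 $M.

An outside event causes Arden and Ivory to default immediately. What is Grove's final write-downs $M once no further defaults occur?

Round 1 — Arden, Ivory default (initial).
  Fenton: +20+90 → 110 ≥ 40
  Grove: +20 → 20 < 50
Round 2 — Fenton defaults.
No further defaults.

20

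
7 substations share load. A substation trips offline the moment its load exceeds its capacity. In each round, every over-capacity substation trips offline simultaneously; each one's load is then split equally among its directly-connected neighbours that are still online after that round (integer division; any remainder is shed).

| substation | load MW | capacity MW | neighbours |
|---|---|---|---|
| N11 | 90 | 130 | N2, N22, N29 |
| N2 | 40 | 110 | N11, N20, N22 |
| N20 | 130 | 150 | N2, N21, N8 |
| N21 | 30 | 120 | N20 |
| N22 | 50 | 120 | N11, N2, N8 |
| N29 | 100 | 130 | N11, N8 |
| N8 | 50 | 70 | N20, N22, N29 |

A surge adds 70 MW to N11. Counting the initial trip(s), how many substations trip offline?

Round 1 — N11 at 160 > 130. N11 trips offline.
  N11 sheds 160 MW to N2, N22, N29: 53 each (1 lost).
    N2: 40+53 = 93 ≤ 110
    N22: 50+53 = 103 ≤ 120
    N29: 100+53 = 153 > 130
Round 2 — N29 trips offline.
  N29 sheds 153 MW to N8: 153 each.
    N8: 50+153 = 203 > 70
Round 3 — N8 trips offline.
  N8 sheds 203 MW to N20, N22: 101 each (1 lost).
    N20: 130+101 = 231 > 150
    N22: 103+101 = 204 > 120
Round 4 — N20, N22 trip offline.
  N20 sheds 231 MW to N2, N21: 115 each (1 lost).
    N2: 93+115 = 208 > 110
    N21: 30+115 = 145 > 120
  N22 sheds 204 MW to N2: 204 each.
    N2: 208+204 = 412 > 110
Round 5 — N2, N21 trip offline.
  N2 sheds 412 MW: no online neighbours, lost.
  N21 sheds 145 MW: no online neighbours, lost.
No further trips.

7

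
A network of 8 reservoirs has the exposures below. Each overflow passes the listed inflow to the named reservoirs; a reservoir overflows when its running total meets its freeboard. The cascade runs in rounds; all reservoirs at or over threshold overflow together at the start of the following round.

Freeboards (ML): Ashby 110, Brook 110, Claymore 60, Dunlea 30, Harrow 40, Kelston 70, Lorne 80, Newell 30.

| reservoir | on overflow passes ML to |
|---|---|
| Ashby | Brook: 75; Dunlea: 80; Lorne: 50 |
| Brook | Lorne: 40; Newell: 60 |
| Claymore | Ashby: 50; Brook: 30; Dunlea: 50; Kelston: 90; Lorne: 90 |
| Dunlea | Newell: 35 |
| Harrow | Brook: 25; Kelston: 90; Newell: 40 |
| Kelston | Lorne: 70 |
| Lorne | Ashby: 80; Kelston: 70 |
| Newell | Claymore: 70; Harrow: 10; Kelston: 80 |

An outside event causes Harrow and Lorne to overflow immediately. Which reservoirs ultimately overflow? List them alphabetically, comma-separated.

Round 1 — Harrow, Lorne overflow (initial).
  Ashby: +80 → 80 < 110
  Brook: +25 → 25 < 110
  Kelston: +90+70 → 160 ≥ 70
  Newell: +40 → 40 ≥ 30
Round 2 — Kelston, Newell overflow.
  Claymore: +70 → 70 ≥ 60
Round 3 — Claymore overflows.
  Ashby: +50 → 130 ≥ 110
  Brook: +30 → 55 < 110
  Dunlea: +50 → 50 ≥ 30
Round 4 — Ashby, Dunlea overflow.
  Brook: +75 → 130 ≥ 110
Round 5 — Brook overflows.
No further overflows.

Ashby, Brook, Claymore, Dunlea, Harrow, Kelston, Lorne, Newell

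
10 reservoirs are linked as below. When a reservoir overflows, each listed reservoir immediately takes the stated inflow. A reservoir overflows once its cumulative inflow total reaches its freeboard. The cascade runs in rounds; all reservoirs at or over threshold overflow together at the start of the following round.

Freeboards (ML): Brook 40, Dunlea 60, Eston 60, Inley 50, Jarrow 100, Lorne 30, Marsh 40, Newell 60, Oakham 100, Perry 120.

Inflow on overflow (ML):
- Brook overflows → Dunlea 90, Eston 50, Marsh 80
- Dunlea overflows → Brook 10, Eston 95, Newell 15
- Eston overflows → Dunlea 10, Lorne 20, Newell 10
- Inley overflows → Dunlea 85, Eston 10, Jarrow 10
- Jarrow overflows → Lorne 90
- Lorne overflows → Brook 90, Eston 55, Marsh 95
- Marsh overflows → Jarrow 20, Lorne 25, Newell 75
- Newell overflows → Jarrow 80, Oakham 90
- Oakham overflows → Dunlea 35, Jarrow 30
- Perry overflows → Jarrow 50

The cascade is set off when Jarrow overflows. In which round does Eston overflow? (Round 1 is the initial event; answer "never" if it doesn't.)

4

Round 1 — Jarrow overflows (initial).
  Lorne: +90 → 90 ≥ 30
Round 2 — Lorne overflows.
  Brook: +90 → 90 ≥ 40
  Eston: +55 → 55 < 60
  Marsh: +95 → 95 ≥ 40
Round 3 — Brook, Marsh overflow.
  Dunlea: +90 → 90 ≥ 60
  Eston: +50 → 105 ≥ 60
  Newell: +75 → 75 ≥ 60
Round 4 — Dunlea, Eston, Newell overflow.
  Oakham: +90 → 90 < 100
No further overflows.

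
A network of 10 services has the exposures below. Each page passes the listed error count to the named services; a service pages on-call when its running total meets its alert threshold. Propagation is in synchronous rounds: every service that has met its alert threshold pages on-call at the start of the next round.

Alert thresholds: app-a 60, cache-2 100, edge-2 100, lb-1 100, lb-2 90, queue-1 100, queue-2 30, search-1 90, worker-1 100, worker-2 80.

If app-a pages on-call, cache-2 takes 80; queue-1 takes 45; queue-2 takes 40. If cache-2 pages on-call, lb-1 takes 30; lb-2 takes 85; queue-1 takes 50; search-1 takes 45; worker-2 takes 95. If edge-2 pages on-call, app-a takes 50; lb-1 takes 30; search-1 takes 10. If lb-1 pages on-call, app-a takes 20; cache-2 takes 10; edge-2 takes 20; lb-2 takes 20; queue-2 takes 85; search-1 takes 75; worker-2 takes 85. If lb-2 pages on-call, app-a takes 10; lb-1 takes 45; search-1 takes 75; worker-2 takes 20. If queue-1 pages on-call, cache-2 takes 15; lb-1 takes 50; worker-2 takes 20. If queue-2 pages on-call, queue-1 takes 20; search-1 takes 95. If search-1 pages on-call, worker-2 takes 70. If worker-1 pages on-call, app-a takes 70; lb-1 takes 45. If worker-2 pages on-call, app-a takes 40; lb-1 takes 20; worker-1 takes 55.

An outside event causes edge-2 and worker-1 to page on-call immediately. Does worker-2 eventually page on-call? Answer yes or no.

no

Round 1 — edge-2, worker-1 page on-call (initial).
  app-a: +50+70 → 120 ≥ 60
  lb-1: +30+45 → 75 < 100
  search-1: +10 → 10 < 90
Round 2 — app-a pages on-call.
  cache-2: +80 → 80 < 100
  queue-1: +45 → 45 < 100
  queue-2: +40 → 40 ≥ 30
Round 3 — queue-2 pages on-call.
  queue-1: +20 → 65 < 100
  search-1: +95 → 105 ≥ 90
Round 4 — search-1 pages on-call.
  worker-2: +70 → 70 < 80
No further pages.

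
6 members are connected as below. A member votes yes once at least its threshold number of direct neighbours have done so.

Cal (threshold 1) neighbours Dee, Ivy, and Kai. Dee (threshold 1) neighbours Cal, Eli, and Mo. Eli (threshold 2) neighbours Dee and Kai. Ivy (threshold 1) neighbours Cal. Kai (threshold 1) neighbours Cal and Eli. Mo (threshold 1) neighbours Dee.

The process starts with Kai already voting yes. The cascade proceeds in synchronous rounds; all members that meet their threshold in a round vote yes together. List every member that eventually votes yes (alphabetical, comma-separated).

Round 1 — Kai votes yes (initial).
Round 2 — checking thresholds:
  Cal: 1 of 3 neighbours ≥ 1, votes yes.
  Eli: 1 of 2 neighbours < 2, holds.
Round 3 — checking thresholds:
  Dee: 1 of 3 neighbours ≥ 1, votes yes.
  Eli: 1 of 2 neighbours < 2, holds.
  Ivy: 1 of 1 neighbours ≥ 1, votes yes.
Round 4 — checking thresholds:
  Eli: 2 of 2 neighbours ≥ 2, votes yes.
  Mo: 1 of 1 neighbours ≥ 1, votes yes.
Round 5 — no new yes votes; cascade stops.

Cal, Dee, Eli, Ivy, Kai, Mo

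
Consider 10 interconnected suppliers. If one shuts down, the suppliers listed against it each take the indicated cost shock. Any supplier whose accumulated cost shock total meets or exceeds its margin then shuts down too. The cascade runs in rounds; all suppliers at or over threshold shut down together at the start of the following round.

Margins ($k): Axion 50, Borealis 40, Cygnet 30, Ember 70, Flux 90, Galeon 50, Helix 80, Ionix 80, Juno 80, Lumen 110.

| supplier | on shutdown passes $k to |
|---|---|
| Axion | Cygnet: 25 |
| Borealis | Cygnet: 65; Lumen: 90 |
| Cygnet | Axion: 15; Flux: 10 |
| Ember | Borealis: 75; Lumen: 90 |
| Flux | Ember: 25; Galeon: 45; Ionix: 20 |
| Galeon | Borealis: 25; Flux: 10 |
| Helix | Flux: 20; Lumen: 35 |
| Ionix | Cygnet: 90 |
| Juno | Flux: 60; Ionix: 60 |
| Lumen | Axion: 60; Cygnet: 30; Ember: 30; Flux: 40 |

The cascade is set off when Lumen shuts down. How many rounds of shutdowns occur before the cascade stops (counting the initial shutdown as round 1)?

2

Round 1 — Lumen shuts down (initial).
  Axion: +60 → 60 ≥ 50
  Cygnet: +30 → 30 ≥ 30
  Ember: +30 → 30 < 70
  Flux: +40 → 40 < 90
Round 2 — Axion, Cygnet shut down.
  Flux: +10 → 50 < 90
No further shutdowns.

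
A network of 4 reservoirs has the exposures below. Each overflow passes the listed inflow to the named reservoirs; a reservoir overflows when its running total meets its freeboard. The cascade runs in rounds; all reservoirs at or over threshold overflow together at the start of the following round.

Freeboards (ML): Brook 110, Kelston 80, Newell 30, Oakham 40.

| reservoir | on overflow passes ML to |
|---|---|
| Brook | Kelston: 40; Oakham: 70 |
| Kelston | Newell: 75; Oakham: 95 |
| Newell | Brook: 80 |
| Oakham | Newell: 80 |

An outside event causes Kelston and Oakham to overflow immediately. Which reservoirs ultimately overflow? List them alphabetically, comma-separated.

Round 1 — Kelston, Oakham overflow (initial).
  Newell: +75+80 → 155 ≥ 30
Round 2 — Newell overflows.
  Brook: +80 → 80 < 110
No further overflows.

Kelston, Newell, Oakham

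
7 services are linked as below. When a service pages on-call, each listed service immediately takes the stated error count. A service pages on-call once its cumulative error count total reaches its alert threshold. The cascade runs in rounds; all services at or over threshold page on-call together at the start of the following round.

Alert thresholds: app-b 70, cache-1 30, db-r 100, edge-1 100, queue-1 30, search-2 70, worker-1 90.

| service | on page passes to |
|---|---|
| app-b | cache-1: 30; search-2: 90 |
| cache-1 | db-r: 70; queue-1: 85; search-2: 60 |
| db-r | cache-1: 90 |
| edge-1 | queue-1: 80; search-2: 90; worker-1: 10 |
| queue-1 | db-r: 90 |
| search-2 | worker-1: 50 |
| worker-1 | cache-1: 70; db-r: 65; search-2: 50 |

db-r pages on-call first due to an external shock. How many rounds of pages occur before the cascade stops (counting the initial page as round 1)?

Round 1 — db-r pages on-call (initial).
  cache-1: +90 → 90 ≥ 30
Round 2 — cache-1 pages on-call.
  queue-1: +85 → 85 ≥ 30
  search-2: +60 → 60 < 70
Round 3 — queue-1 pages on-call.
No further pages.

3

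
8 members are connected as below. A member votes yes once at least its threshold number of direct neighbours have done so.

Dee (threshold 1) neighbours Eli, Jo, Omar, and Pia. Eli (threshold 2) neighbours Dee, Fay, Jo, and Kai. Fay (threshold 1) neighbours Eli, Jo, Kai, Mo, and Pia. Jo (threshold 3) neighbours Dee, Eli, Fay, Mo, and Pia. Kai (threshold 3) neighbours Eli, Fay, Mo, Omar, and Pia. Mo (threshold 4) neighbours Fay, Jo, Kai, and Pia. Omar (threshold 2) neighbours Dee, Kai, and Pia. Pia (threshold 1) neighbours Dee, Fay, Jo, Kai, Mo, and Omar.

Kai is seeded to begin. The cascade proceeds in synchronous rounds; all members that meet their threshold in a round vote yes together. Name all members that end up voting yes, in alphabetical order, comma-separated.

Dee, Eli, Fay, Jo, Kai, Mo, Omar, Pia

Round 1 — Kai votes yes (initial).
Round 2 — checking thresholds:
  Eli: 1 of 4 neighbours < 2, not yet.
  Fay: 1 of 5 neighbours ≥ 1, votes yes.
  Mo: 1 of 4 neighbours < 4, not yet.
  Omar: 1 of 3 neighbours < 2, not yet.
  Pia: 1 of 6 neighbours ≥ 1, votes yes.
Round 3 — checking thresholds:
  Dee: 1 of 4 neighbours ≥ 1, votes yes.
  Eli: 2 of 4 neighbours ≥ 2, votes yes.
  Jo: 2 of 5 neighbours < 3, not yet.
  Mo: 3 of 4 neighbours < 4, not yet.
  Omar: 2 of 3 neighbours ≥ 2, votes yes.
Round 4 — checking thresholds:
  Jo: 4 of 5 neighbours ≥ 3, votes yes.
  Mo: 3 of 4 neighbours < 4, not yet.
Round 5 — checking thresholds:
  Mo: 4 of 4 neighbours ≥ 4, votes yes.
Round 6 — no new yes votes; cascade stops.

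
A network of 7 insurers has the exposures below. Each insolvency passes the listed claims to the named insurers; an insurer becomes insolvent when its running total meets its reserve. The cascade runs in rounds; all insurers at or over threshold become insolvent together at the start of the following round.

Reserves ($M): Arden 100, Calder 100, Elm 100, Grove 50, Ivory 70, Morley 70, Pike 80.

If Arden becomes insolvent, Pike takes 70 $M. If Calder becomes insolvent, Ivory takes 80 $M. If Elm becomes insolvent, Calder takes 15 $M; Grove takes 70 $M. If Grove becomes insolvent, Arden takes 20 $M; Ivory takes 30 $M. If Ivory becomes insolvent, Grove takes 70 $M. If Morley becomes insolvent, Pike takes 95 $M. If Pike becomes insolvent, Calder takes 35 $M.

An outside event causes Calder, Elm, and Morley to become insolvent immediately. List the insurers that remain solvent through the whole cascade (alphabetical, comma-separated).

Round 1 — Calder, Elm, Morley become insolvent (initial).
  Grove: +70 → 70 ≥ 50
  Ivory: +80 → 80 ≥ 70
  Pike: +95 → 95 ≥ 80
Round 2 — Grove, Ivory, Pike become insolvent.
  Arden: +20 → 20 < 100
No further insolvencies.

Arden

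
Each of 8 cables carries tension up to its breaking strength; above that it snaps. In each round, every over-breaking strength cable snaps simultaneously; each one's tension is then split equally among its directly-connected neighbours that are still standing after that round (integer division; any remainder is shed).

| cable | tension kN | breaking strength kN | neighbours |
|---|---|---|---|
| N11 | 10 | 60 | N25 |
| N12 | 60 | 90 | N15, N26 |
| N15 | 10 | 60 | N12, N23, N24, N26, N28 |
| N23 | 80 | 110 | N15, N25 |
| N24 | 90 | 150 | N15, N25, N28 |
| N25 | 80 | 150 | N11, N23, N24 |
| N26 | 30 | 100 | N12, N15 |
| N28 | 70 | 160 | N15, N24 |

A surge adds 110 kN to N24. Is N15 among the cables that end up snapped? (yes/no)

Round 1 — N24 at 200 > 150. N24 snaps.
  N24 sheds 200 kN to N15, N25, N28: 66 each (2 lost).
    N15: 10+66 = 76 > 60
    N25: 80+66 = 146 ≤ 150
    N28: 70+66 = 136 ≤ 160
Round 2 — N15 snaps.
  N15 sheds 76 kN to N12, N23, N26, N28: 19 each.
    N12: 60+19 = 79 ≤ 90
    N23: 80+19 = 99 ≤ 110
    N26: 30+19 = 49 ≤ 100
    N28: 136+19 = 155 ≤ 160
No further breaks.

yes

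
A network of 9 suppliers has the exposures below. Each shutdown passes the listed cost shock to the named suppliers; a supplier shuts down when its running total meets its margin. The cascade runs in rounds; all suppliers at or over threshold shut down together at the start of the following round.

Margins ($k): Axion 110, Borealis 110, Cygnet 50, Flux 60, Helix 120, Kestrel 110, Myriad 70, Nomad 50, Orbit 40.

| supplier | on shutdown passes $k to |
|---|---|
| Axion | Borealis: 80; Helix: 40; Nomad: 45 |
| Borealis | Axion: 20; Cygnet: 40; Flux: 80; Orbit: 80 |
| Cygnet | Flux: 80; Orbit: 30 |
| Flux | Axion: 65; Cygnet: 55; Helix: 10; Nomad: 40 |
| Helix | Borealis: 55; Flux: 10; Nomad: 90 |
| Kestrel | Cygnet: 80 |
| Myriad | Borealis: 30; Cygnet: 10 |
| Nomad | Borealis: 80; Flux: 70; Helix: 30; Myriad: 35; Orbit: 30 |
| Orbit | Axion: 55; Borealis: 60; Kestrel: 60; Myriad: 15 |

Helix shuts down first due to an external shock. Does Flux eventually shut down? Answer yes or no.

yes

Round 1 — Helix shuts down (initial).
  Borealis: +55 → 55 < 110
  Flux: +10 → 10 < 60
  Nomad: +90 → 90 ≥ 50
Round 2 — Nomad shuts down.
  Borealis: +80 → 135 ≥ 110
  Flux: +70 → 80 ≥ 60
  Myriad: +35 → 35 < 70
  Orbit: +30 → 30 < 40
Round 3 — Borealis, Flux shut down.
  Axion: +20+65 → 85 < 110
  Cygnet: +40+55 → 95 ≥ 50
  Orbit: +80 → 110 ≥ 40
Round 4 — Cygnet, Orbit shut down.
  Axion: +55 → 140 ≥ 110
  Kestrel: +60 → 60 < 110
  Myriad: +15 → 50 < 70
Round 5 — Axion shuts down.
No further shutdowns.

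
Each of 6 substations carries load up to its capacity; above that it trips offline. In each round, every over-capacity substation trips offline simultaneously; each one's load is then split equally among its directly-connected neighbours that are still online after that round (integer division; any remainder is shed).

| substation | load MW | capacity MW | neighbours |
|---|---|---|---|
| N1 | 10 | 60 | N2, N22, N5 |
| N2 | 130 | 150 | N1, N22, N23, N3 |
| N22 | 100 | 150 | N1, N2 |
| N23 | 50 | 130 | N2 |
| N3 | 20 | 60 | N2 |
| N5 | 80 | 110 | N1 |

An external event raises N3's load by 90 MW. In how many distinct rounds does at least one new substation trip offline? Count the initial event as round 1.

4

Round 1 — N3 at 110 > 60. N3 trips offline.
  N3 sheds 110 MW to N2: 110 each.
    N2: 130+110 = 240 > 150
Round 2 — N2 trips offline.
  N2 sheds 240 MW to N1, N22, N23: 80 each.
    N1: 10+80 = 90 > 60
    N22: 100+80 = 180 > 150
    N23: 50+80 = 130 ≤ 130
Round 3 — N1, N22 trip offline.
  N1 sheds 90 MW to N5: 90 each.
    N5: 80+90 = 170 > 110
  N22 sheds 180 MW: no online neighbours, lost.
Round 4 — N5 trips offline.
  N5 sheds 170 MW: no online neighbours, lost.
No further trips.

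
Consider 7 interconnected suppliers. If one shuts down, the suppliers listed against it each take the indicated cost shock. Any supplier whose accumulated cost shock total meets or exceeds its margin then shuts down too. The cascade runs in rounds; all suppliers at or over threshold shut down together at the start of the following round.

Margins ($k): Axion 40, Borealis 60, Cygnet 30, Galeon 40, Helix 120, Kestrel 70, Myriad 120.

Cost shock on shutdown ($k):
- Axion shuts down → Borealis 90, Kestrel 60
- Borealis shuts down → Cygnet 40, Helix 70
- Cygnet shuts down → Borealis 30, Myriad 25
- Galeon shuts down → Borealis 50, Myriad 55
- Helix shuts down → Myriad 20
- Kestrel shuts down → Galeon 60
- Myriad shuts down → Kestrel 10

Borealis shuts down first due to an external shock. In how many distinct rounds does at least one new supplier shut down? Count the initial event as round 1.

2

Round 1 — Borealis shuts down (initial).
  Cygnet: +40 → 40 ≥ 30
  Helix: +70 → 70 < 120
Round 2 — Cygnet shuts down.
  Myriad: +25 → 25 < 120
No further shutdowns.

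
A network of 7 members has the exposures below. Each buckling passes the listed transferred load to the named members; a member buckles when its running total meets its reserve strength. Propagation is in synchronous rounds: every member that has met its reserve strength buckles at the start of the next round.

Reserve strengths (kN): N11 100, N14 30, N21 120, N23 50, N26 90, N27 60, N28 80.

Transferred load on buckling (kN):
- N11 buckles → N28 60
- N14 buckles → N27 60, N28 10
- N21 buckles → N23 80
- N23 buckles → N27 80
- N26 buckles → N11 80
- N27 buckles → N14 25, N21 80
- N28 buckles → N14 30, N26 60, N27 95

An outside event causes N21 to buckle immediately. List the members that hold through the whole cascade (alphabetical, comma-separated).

N11, N14, N26, N28

Round 1 — N21 buckles (initial).
  N23: +80 → 80 ≥ 50
Round 2 — N23 buckles.
  N27: +80 → 80 ≥ 60
Round 3 — N27 buckles.
  N14: +25 → 25 < 30
No further bucklings.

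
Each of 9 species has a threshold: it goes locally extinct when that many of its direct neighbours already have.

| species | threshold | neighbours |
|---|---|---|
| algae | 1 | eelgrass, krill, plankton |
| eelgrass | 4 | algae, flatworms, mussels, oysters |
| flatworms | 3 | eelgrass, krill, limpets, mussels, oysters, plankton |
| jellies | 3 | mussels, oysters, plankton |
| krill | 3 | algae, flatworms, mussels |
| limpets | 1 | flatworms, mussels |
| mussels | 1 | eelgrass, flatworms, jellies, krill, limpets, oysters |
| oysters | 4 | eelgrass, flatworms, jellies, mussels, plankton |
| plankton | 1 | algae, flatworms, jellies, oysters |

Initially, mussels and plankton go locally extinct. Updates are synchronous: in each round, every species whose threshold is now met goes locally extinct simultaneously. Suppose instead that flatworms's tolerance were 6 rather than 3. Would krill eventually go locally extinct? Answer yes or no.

With flatworms's tolerance at 6:
Round 1 — mussels, plankton go locally extinct (initial).
Round 2 — checking thresholds:
  algae: 1 of 3 neighbours ≥ 1, goes locally extinct.
  eelgrass: 1 of 4 neighbours < 4, holds.
  flatworms: 2 of 6 neighbours < 6, holds.
  jellies: 2 of 3 neighbours < 3, holds.
  krill: 1 of 3 neighbours < 3, holds.
  limpets: 1 of 2 neighbours ≥ 1, goes locally extinct.
  oysters: 2 of 5 neighbours < 4, holds.
Round 3 — no new extinctions; cascade stops.

no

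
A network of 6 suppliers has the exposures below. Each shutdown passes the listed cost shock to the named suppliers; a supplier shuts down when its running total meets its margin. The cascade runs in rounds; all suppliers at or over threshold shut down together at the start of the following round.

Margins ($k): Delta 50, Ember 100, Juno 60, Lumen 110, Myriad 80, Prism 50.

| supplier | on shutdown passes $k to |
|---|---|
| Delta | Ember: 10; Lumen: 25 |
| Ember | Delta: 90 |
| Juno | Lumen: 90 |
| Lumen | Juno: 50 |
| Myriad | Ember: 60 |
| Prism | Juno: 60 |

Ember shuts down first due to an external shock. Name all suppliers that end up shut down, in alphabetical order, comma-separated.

Round 1 — Ember shuts down (initial).
  Delta: +90 → 90 ≥ 50
Round 2 — Delta shuts down.
  Lumen: +25 → 25 < 110
No further shutdowns.

Delta, Ember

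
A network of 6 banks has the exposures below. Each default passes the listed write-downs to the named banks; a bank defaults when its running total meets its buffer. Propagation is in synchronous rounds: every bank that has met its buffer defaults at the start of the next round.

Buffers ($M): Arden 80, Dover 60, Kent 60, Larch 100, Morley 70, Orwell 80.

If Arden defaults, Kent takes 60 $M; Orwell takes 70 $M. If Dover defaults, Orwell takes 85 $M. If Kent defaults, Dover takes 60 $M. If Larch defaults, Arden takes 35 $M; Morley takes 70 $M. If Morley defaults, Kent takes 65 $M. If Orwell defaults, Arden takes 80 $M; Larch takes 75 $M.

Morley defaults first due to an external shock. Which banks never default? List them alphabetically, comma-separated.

Larch

Round 1 — Morley defaults (initial).
  Kent: +65 → 65 ≥ 60
Round 2 — Kent defaults.
  Dover: +60 → 60 ≥ 60
Round 3 — Dover defaults.
  Orwell: +85 → 85 ≥ 80
Round 4 — Orwell defaults.
  Arden: +80 → 80 ≥ 80
  Larch: +75 → 75 < 100
Round 5 — Arden defaults.
No further defaults.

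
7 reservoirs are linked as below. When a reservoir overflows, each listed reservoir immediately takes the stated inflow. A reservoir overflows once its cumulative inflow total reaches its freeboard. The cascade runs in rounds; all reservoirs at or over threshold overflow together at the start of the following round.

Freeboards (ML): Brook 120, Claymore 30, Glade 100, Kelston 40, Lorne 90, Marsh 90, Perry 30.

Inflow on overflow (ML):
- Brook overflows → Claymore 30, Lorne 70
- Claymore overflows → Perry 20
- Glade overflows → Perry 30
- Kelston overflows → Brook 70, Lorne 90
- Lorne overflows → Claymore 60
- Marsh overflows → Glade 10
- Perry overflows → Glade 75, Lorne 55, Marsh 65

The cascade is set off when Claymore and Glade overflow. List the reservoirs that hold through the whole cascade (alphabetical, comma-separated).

Round 1 — Claymore, Glade overflow (initial).
  Perry: +20+30 → 50 ≥ 30
Round 2 — Perry overflows.
  Lorne: +55 → 55 < 90
  Marsh: +65 → 65 < 90
No further overflows.

Brook, Kelston, Lorne, Marsh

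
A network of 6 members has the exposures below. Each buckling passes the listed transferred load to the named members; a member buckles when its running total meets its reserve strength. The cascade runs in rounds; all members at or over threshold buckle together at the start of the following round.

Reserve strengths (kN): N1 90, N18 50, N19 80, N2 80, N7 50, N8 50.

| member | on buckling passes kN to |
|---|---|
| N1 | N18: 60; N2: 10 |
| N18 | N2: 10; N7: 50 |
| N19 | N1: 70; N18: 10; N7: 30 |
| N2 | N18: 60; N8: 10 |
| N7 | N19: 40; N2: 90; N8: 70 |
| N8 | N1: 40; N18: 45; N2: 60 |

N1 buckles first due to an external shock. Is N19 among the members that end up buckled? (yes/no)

no

Round 1 — N1 buckles (initial).
  N18: +60 → 60 ≥ 50
  N2: +10 → 10 < 80
Round 2 — N18 buckles.
  N2: +10 → 20 < 80
  N7: +50 → 50 ≥ 50
Round 3 — N7 buckles.
  N19: +40 → 40 < 80
  N2: +90 → 110 ≥ 80
  N8: +70 → 70 ≥ 50
Round 4 — N2, N8 buckle.
No further bucklings.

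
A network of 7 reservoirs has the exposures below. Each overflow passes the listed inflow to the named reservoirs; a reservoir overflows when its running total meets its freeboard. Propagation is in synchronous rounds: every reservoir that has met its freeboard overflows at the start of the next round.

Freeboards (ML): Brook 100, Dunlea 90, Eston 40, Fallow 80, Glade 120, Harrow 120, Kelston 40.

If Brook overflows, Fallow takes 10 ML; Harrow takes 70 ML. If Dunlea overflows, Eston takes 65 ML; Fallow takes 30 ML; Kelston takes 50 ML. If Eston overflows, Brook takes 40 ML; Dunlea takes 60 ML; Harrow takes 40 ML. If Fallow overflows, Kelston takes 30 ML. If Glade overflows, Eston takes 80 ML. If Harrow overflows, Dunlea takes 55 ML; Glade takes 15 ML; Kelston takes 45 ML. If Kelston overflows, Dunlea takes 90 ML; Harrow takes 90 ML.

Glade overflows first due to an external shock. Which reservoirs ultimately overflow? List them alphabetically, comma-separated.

Eston, Glade

Round 1 — Glade overflows (initial).
  Eston: +80 → 80 ≥ 40
Round 2 — Eston overflows.
  Brook: +40 → 40 < 100
  Dunlea: +60 → 60 < 90
  Harrow: +40 → 40 < 120
No further overflows.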